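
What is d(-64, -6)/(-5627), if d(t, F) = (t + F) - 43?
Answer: 113/5627 ≈ 0.020082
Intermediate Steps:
d(t, F) = -43 + F + t (d(t, F) = (F + t) - 43 = -43 + F + t)
d(-64, -6)/(-5627) = (-43 - 6 - 64)/(-5627) = -113*(-1/5627) = 113/5627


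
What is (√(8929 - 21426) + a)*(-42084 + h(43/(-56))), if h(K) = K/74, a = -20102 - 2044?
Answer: 1931088447147/2072 - 174396139*I*√12497/4144 ≈ 9.3199e+8 - 4.7046e+6*I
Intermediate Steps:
a = -22146
h(K) = K/74 (h(K) = K*(1/74) = K/74)
(√(8929 - 21426) + a)*(-42084 + h(43/(-56))) = (√(8929 - 21426) - 22146)*(-42084 + (43/(-56))/74) = (√(-12497) - 22146)*(-42084 + (43*(-1/56))/74) = (I*√12497 - 22146)*(-42084 + (1/74)*(-43/56)) = (-22146 + I*√12497)*(-42084 - 43/4144) = (-22146 + I*√12497)*(-174396139/4144) = 1931088447147/2072 - 174396139*I*√12497/4144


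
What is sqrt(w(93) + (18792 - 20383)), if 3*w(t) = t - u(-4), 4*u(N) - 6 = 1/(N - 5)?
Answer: I*sqrt(505599)/18 ≈ 39.503*I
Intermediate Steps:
u(N) = 3/2 + 1/(4*(-5 + N)) (u(N) = 3/2 + 1/(4*(N - 5)) = 3/2 + 1/(4*(-5 + N)))
w(t) = -53/108 + t/3 (w(t) = (t - (-29 + 6*(-4))/(4*(-5 - 4)))/3 = (t - (-29 - 24)/(4*(-9)))/3 = (t - (-1)*(-53)/(4*9))/3 = (t - 1*53/36)/3 = (t - 53/36)/3 = (-53/36 + t)/3 = -53/108 + t/3)
sqrt(w(93) + (18792 - 20383)) = sqrt((-53/108 + (1/3)*93) + (18792 - 20383)) = sqrt((-53/108 + 31) - 1591) = sqrt(3295/108 - 1591) = sqrt(-168533/108) = I*sqrt(505599)/18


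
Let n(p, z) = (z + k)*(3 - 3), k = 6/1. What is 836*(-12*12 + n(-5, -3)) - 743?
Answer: -121127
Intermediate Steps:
k = 6 (k = 6*1 = 6)
n(p, z) = 0 (n(p, z) = (z + 6)*(3 - 3) = (6 + z)*0 = 0)
836*(-12*12 + n(-5, -3)) - 743 = 836*(-12*12 + 0) - 743 = 836*(-144 + 0) - 743 = 836*(-144) - 743 = -120384 - 743 = -121127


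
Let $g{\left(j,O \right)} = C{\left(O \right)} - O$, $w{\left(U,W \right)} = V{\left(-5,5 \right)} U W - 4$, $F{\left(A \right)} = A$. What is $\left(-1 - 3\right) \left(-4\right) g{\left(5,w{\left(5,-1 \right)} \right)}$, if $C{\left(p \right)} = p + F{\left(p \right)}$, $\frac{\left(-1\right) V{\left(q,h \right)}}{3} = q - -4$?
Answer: $-304$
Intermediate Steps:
$V{\left(q,h \right)} = -12 - 3 q$ ($V{\left(q,h \right)} = - 3 \left(q - -4\right) = - 3 \left(q + 4\right) = - 3 \left(4 + q\right) = -12 - 3 q$)
$C{\left(p \right)} = 2 p$ ($C{\left(p \right)} = p + p = 2 p$)
$w{\left(U,W \right)} = -4 + 3 U W$ ($w{\left(U,W \right)} = \left(-12 - -15\right) U W - 4 = \left(-12 + 15\right) U W - 4 = 3 U W - 4 = -4 + 3 U W$)
$g{\left(j,O \right)} = O$ ($g{\left(j,O \right)} = 2 O - O = O$)
$\left(-1 - 3\right) \left(-4\right) g{\left(5,w{\left(5,-1 \right)} \right)} = \left(-1 - 3\right) \left(-4\right) \left(-4 + 3 \cdot 5 \left(-1\right)\right) = \left(-1 - 3\right) \left(-4\right) \left(-4 - 15\right) = \left(-4\right) \left(-4\right) \left(-19\right) = 16 \left(-19\right) = -304$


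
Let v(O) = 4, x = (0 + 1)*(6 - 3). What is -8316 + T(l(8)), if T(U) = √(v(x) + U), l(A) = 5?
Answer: -8313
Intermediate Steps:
x = 3 (x = 1*3 = 3)
T(U) = √(4 + U)
-8316 + T(l(8)) = -8316 + √(4 + 5) = -8316 + √9 = -8316 + 3 = -8313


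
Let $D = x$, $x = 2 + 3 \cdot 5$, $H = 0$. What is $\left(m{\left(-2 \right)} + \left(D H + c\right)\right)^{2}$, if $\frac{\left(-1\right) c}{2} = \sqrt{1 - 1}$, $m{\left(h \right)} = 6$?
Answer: $36$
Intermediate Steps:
$x = 17$ ($x = 2 + 15 = 17$)
$D = 17$
$c = 0$ ($c = - 2 \sqrt{1 - 1} = - 2 \sqrt{0} = \left(-2\right) 0 = 0$)
$\left(m{\left(-2 \right)} + \left(D H + c\right)\right)^{2} = \left(6 + \left(17 \cdot 0 + 0\right)\right)^{2} = \left(6 + \left(0 + 0\right)\right)^{2} = \left(6 + 0\right)^{2} = 6^{2} = 36$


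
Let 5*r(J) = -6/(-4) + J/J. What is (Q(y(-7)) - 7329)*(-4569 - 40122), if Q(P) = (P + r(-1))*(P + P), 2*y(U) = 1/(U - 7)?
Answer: 128396393871/392 ≈ 3.2754e+8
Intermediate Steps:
r(J) = ½ (r(J) = (-6/(-4) + J/J)/5 = (-6*(-¼) + 1)/5 = (3/2 + 1)/5 = (⅕)*(5/2) = ½)
y(U) = 1/(2*(-7 + U)) (y(U) = 1/(2*(U - 7)) = 1/(2*(-7 + U)))
Q(P) = 2*P*(½ + P) (Q(P) = (P + ½)*(P + P) = (½ + P)*(2*P) = 2*P*(½ + P))
(Q(y(-7)) - 7329)*(-4569 - 40122) = ((1/(2*(-7 - 7)))*(1 + 2*(1/(2*(-7 - 7)))) - 7329)*(-4569 - 40122) = (((½)/(-14))*(1 + 2*((½)/(-14))) - 7329)*(-44691) = (((½)*(-1/14))*(1 + 2*((½)*(-1/14))) - 7329)*(-44691) = (-(1 + 2*(-1/28))/28 - 7329)*(-44691) = (-(1 - 1/14)/28 - 7329)*(-44691) = (-1/28*13/14 - 7329)*(-44691) = (-13/392 - 7329)*(-44691) = -2872981/392*(-44691) = 128396393871/392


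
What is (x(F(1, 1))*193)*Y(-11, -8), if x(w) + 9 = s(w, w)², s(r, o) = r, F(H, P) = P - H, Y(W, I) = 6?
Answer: -10422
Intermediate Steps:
x(w) = -9 + w²
(x(F(1, 1))*193)*Y(-11, -8) = ((-9 + (1 - 1*1)²)*193)*6 = ((-9 + (1 - 1)²)*193)*6 = ((-9 + 0²)*193)*6 = ((-9 + 0)*193)*6 = -9*193*6 = -1737*6 = -10422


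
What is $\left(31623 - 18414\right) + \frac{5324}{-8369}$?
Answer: $\frac{110540797}{8369} \approx 13208.0$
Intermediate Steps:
$\left(31623 - 18414\right) + \frac{5324}{-8369} = 13209 + 5324 \left(- \frac{1}{8369}\right) = 13209 - \frac{5324}{8369} = \frac{110540797}{8369}$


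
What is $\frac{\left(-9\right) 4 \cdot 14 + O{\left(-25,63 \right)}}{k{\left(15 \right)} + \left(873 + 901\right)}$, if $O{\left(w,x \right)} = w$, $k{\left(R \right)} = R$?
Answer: $- \frac{529}{1789} \approx -0.2957$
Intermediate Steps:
$\frac{\left(-9\right) 4 \cdot 14 + O{\left(-25,63 \right)}}{k{\left(15 \right)} + \left(873 + 901\right)} = \frac{\left(-9\right) 4 \cdot 14 - 25}{15 + \left(873 + 901\right)} = \frac{\left(-36\right) 14 - 25}{15 + 1774} = \frac{-504 - 25}{1789} = \left(-529\right) \frac{1}{1789} = - \frac{529}{1789}$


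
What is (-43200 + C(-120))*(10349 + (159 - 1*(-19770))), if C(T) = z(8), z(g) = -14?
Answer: -1308433492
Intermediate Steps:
C(T) = -14
(-43200 + C(-120))*(10349 + (159 - 1*(-19770))) = (-43200 - 14)*(10349 + (159 - 1*(-19770))) = -43214*(10349 + (159 + 19770)) = -43214*(10349 + 19929) = -43214*30278 = -1308433492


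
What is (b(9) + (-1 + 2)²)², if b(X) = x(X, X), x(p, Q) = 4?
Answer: 25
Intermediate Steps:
b(X) = 4
(b(9) + (-1 + 2)²)² = (4 + (-1 + 2)²)² = (4 + 1²)² = (4 + 1)² = 5² = 25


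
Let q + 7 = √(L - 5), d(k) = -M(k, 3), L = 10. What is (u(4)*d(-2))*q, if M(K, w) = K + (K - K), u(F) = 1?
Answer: -14 + 2*√5 ≈ -9.5279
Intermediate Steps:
M(K, w) = K (M(K, w) = K + 0 = K)
d(k) = -k
q = -7 + √5 (q = -7 + √(10 - 5) = -7 + √5 ≈ -4.7639)
(u(4)*d(-2))*q = (1*(-1*(-2)))*(-7 + √5) = (1*2)*(-7 + √5) = 2*(-7 + √5) = -14 + 2*√5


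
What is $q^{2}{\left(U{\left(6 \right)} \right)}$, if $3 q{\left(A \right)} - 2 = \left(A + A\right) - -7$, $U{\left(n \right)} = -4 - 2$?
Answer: $1$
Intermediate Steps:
$U{\left(n \right)} = -6$
$q{\left(A \right)} = 3 + \frac{2 A}{3}$ ($q{\left(A \right)} = \frac{2}{3} + \frac{\left(A + A\right) - -7}{3} = \frac{2}{3} + \frac{2 A + 7}{3} = \frac{2}{3} + \frac{7 + 2 A}{3} = \frac{2}{3} + \left(\frac{7}{3} + \frac{2 A}{3}\right) = 3 + \frac{2 A}{3}$)
$q^{2}{\left(U{\left(6 \right)} \right)} = \left(3 + \frac{2}{3} \left(-6\right)\right)^{2} = \left(3 - 4\right)^{2} = \left(-1\right)^{2} = 1$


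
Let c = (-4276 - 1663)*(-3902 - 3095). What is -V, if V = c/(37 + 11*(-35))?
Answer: 41555183/348 ≈ 1.1941e+5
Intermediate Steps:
c = 41555183 (c = -5939*(-6997) = 41555183)
V = -41555183/348 (V = 41555183/(37 + 11*(-35)) = 41555183/(37 - 385) = 41555183/(-348) = 41555183*(-1/348) = -41555183/348 ≈ -1.1941e+5)
-V = -1*(-41555183/348) = 41555183/348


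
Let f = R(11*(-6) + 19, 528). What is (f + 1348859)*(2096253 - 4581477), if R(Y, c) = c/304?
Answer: -63692200441296/19 ≈ -3.3522e+12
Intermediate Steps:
R(Y, c) = c/304 (R(Y, c) = c*(1/304) = c/304)
f = 33/19 (f = (1/304)*528 = 33/19 ≈ 1.7368)
(f + 1348859)*(2096253 - 4581477) = (33/19 + 1348859)*(2096253 - 4581477) = (25628354/19)*(-2485224) = -63692200441296/19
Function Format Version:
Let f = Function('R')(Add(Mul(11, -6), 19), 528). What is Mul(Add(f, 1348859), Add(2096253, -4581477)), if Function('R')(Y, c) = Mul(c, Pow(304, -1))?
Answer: Rational(-63692200441296, 19) ≈ -3.3522e+12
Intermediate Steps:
Function('R')(Y, c) = Mul(Rational(1, 304), c) (Function('R')(Y, c) = Mul(c, Rational(1, 304)) = Mul(Rational(1, 304), c))
f = Rational(33, 19) (f = Mul(Rational(1, 304), 528) = Rational(33, 19) ≈ 1.7368)
Mul(Add(f, 1348859), Add(2096253, -4581477)) = Mul(Add(Rational(33, 19), 1348859), Add(2096253, -4581477)) = Mul(Rational(25628354, 19), -2485224) = Rational(-63692200441296, 19)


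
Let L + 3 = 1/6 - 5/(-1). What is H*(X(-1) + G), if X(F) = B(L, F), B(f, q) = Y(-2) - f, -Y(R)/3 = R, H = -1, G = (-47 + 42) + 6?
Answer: -29/6 ≈ -4.8333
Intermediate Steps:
G = 1 (G = -5 + 6 = 1)
Y(R) = -3*R
L = 13/6 (L = -3 + (1/6 - 5/(-1)) = -3 + (1*(⅙) - 5*(-1)) = -3 + (⅙ + 5) = -3 + 31/6 = 13/6 ≈ 2.1667)
B(f, q) = 6 - f (B(f, q) = -3*(-2) - f = 6 - f)
X(F) = 23/6 (X(F) = 6 - 1*13/6 = 6 - 13/6 = 23/6)
H*(X(-1) + G) = -(23/6 + 1) = -1*29/6 = -29/6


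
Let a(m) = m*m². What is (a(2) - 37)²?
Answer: 841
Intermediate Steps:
a(m) = m³
(a(2) - 37)² = (2³ - 37)² = (8 - 37)² = (-29)² = 841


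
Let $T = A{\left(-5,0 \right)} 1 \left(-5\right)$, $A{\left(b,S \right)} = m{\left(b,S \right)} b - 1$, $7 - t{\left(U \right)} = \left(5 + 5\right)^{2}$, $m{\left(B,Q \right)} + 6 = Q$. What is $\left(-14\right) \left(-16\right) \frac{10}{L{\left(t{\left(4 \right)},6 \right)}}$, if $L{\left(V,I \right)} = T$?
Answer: $- \frac{448}{29} \approx -15.448$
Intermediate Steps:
$m{\left(B,Q \right)} = -6 + Q$
$t{\left(U \right)} = -93$ ($t{\left(U \right)} = 7 - \left(5 + 5\right)^{2} = 7 - 10^{2} = 7 - 100 = -93$)
$A{\left(b,S \right)} = -1 + b \left(-6 + S\right)$ ($A{\left(b,S \right)} = \left(-6 + S\right) b - 1 = b \left(-6 + S\right) - 1 = -1 + b \left(-6 + S\right)$)
$T = -145$ ($T = \left(-1 - 5 \left(-6 + 0\right)\right) 1 \left(-5\right) = \left(-1 - -30\right) 1 \left(-5\right) = \left(-1 + 30\right) 1 \left(-5\right) = 29 \cdot 1 \left(-5\right) = 29 \left(-5\right) = -145$)
$L{\left(V,I \right)} = -145$
$\left(-14\right) \left(-16\right) \frac{10}{L{\left(t{\left(4 \right)},6 \right)}} = \left(-14\right) \left(-16\right) \frac{10}{-145} = 224 \cdot 10 \left(- \frac{1}{145}\right) = 224 \left(- \frac{2}{29}\right) = - \frac{448}{29}$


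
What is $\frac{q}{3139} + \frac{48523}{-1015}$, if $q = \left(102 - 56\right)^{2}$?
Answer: $- \frac{150165957}{3186085} \approx -47.132$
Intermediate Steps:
$q = 2116$ ($q = 46^{2} = 2116$)
$\frac{q}{3139} + \frac{48523}{-1015} = \frac{2116}{3139} + \frac{48523}{-1015} = 2116 \cdot \frac{1}{3139} + 48523 \left(- \frac{1}{1015}\right) = \frac{2116}{3139} - \frac{48523}{1015} = - \frac{150165957}{3186085}$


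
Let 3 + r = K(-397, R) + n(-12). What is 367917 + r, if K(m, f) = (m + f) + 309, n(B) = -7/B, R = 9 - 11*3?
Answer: 4413631/12 ≈ 3.6780e+5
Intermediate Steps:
R = -24 (R = 9 - 33 = -24)
K(m, f) = 309 + f + m (K(m, f) = (f + m) + 309 = 309 + f + m)
r = -1373/12 (r = -3 + ((309 - 24 - 397) - 7/(-12)) = -3 + (-112 - 7*(-1/12)) = -3 + (-112 + 7/12) = -3 - 1337/12 = -1373/12 ≈ -114.42)
367917 + r = 367917 - 1373/12 = 4413631/12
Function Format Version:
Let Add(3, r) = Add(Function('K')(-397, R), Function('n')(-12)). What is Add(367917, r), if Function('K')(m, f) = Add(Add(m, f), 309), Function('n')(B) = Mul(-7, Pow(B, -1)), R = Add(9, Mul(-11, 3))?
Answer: Rational(4413631, 12) ≈ 3.6780e+5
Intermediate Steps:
R = -24 (R = Add(9, -33) = -24)
Function('K')(m, f) = Add(309, f, m) (Function('K')(m, f) = Add(Add(f, m), 309) = Add(309, f, m))
r = Rational(-1373, 12) (r = Add(-3, Add(Add(309, -24, -397), Mul(-7, Pow(-12, -1)))) = Add(-3, Add(-112, Mul(-7, Rational(-1, 12)))) = Add(-3, Add(-112, Rational(7, 12))) = Add(-3, Rational(-1337, 12)) = Rational(-1373, 12) ≈ -114.42)
Add(367917, r) = Add(367917, Rational(-1373, 12)) = Rational(4413631, 12)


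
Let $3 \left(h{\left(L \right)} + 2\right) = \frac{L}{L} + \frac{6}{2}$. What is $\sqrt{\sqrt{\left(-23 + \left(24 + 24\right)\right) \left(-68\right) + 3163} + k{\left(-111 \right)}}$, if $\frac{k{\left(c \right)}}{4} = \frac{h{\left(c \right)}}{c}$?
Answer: $\frac{\sqrt{296 + 12321 \sqrt{1463}}}{111} \approx 6.1865$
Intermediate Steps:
$h{\left(L \right)} = - \frac{2}{3}$ ($h{\left(L \right)} = -2 + \frac{\frac{L}{L} + \frac{6}{2}}{3} = -2 + \frac{1 + 6 \cdot \frac{1}{2}}{3} = -2 + \frac{1 + 3}{3} = -2 + \frac{1}{3} \cdot 4 = -2 + \frac{4}{3} = - \frac{2}{3}$)
$k{\left(c \right)} = - \frac{8}{3 c}$ ($k{\left(c \right)} = 4 \left(- \frac{2}{3 c}\right) = - \frac{8}{3 c}$)
$\sqrt{\sqrt{\left(-23 + \left(24 + 24\right)\right) \left(-68\right) + 3163} + k{\left(-111 \right)}} = \sqrt{\sqrt{\left(-23 + \left(24 + 24\right)\right) \left(-68\right) + 3163} - \frac{8}{3 \left(-111\right)}} = \sqrt{\sqrt{\left(-23 + 48\right) \left(-68\right) + 3163} - - \frac{8}{333}} = \sqrt{\sqrt{25 \left(-68\right) + 3163} + \frac{8}{333}} = \sqrt{\sqrt{-1700 + 3163} + \frac{8}{333}} = \sqrt{\sqrt{1463} + \frac{8}{333}} = \sqrt{\frac{8}{333} + \sqrt{1463}}$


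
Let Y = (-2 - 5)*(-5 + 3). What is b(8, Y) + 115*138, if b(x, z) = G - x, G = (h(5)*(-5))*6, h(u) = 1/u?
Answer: 15856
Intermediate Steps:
Y = 14 (Y = -7*(-2) = 14)
G = -6 (G = (-5/5)*6 = ((⅕)*(-5))*6 = -1*6 = -6)
b(x, z) = -6 - x
b(8, Y) + 115*138 = (-6 - 1*8) + 115*138 = (-6 - 8) + 15870 = -14 + 15870 = 15856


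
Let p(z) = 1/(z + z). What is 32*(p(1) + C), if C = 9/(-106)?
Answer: 704/53 ≈ 13.283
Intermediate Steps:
p(z) = 1/(2*z)
C = -9/106 (C = 9*(-1/106) = -9/106 ≈ -0.084906)
32*(p(1) + C) = 32*((1/2)/1 - 9/106) = 32*((1/2)*1 - 9/106) = 32*(1/2 - 9/106) = 32*(22/53) = 704/53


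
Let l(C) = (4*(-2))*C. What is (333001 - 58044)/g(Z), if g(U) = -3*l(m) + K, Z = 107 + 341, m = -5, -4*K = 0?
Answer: -274957/120 ≈ -2291.3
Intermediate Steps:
K = 0 (K = -¼*0 = 0)
l(C) = -8*C
Z = 448
g(U) = -120 (g(U) = -(-24)*(-5) + 0 = -3*40 + 0 = -120 + 0 = -120)
(333001 - 58044)/g(Z) = (333001 - 58044)/(-120) = 274957*(-1/120) = -274957/120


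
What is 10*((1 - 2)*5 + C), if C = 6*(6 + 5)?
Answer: 610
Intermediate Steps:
C = 66 (C = 6*11 = 66)
10*((1 - 2)*5 + C) = 10*((1 - 2)*5 + 66) = 10*(-1*5 + 66) = 10*(-5 + 66) = 10*61 = 610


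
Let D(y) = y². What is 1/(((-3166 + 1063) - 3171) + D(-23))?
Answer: -1/4745 ≈ -0.00021075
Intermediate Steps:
1/(((-3166 + 1063) - 3171) + D(-23)) = 1/(((-3166 + 1063) - 3171) + (-23)²) = 1/((-2103 - 3171) + 529) = 1/(-5274 + 529) = 1/(-4745) = -1/4745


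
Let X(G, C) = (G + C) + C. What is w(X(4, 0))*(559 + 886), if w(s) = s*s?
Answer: 23120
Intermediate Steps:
X(G, C) = G + 2*C (X(G, C) = (C + G) + C = G + 2*C)
w(s) = s²
w(X(4, 0))*(559 + 886) = (4 + 2*0)²*(559 + 886) = (4 + 0)²*1445 = 4²*1445 = 16*1445 = 23120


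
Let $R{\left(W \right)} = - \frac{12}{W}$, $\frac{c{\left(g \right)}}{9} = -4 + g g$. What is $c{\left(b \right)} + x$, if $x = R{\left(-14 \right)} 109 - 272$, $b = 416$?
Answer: $\frac{10901026}{7} \approx 1.5573 \cdot 10^{6}$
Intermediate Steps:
$c{\left(g \right)} = -36 + 9 g^{2}$ ($c{\left(g \right)} = 9 \left(-4 + g g\right) = 9 \left(-4 + g^{2}\right) = -36 + 9 g^{2}$)
$x = - \frac{1250}{7}$ ($x = - \frac{12}{-14} \cdot 109 - 272 = \left(-12\right) \left(- \frac{1}{14}\right) 109 - 272 = \frac{6}{7} \cdot 109 - 272 = \frac{654}{7} - 272 = - \frac{1250}{7} \approx -178.57$)
$c{\left(b \right)} + x = \left(-36 + 9 \cdot 416^{2}\right) - \frac{1250}{7} = \left(-36 + 9 \cdot 173056\right) - \frac{1250}{7} = \left(-36 + 1557504\right) - \frac{1250}{7} = 1557468 - \frac{1250}{7} = \frac{10901026}{7}$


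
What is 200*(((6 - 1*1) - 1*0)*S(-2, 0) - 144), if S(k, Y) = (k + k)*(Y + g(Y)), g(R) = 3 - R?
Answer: -40800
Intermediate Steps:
S(k, Y) = 6*k (S(k, Y) = (k + k)*(Y + (3 - Y)) = (2*k)*3 = 6*k)
200*(((6 - 1*1) - 1*0)*S(-2, 0) - 144) = 200*(((6 - 1*1) - 1*0)*(6*(-2)) - 144) = 200*(((6 - 1) + 0)*(-12) - 144) = 200*((5 + 0)*(-12) - 144) = 200*(5*(-12) - 144) = 200*(-60 - 144) = 200*(-204) = -40800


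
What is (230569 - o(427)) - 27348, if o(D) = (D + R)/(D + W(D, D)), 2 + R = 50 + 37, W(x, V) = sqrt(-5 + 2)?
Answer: 9263368187/45583 + 128*I*sqrt(3)/45583 ≈ 2.0322e+5 + 0.0048637*I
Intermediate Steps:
W(x, V) = I*sqrt(3) (W(x, V) = sqrt(-3) = I*sqrt(3))
R = 85 (R = -2 + (50 + 37) = -2 + 87 = 85)
o(D) = (85 + D)/(D + I*sqrt(3)) (o(D) = (D + 85)/(D + I*sqrt(3)) = (85 + D)/(D + I*sqrt(3)))
(230569 - o(427)) - 27348 = (230569 - (85 + 427)/(427 + I*sqrt(3))) - 27348 = (230569 - 512/(427 + I*sqrt(3))) - 27348 = 203221 - 512/(427 + I*sqrt(3))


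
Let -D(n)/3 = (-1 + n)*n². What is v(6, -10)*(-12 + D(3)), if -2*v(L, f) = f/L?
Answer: -55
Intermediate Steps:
v(L, f) = -f/(2*L)
D(n) = -3*n²*(-1 + n) (D(n) = -3*(-1 + n)*n² = -3*n²*(-1 + n))
v(6, -10)*(-12 + D(3)) = (-½*(-10)/6)*(-12 + 3*3²*(1 - 1*3)) = (-½*(-10)*⅙)*(-12 + 3*9*(1 - 3)) = 5*(-12 + 3*9*(-2))/6 = 5*(-12 - 54)/6 = (⅚)*(-66) = -55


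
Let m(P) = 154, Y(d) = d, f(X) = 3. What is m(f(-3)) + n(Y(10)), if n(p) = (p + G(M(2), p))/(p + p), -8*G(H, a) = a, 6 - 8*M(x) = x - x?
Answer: 2471/16 ≈ 154.44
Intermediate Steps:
M(x) = ¾ (M(x) = ¾ - (x - x)/8 = ¾ - ⅛*0 = ¾ + 0 = ¾)
G(H, a) = -a/8
n(p) = 7/16 (n(p) = (p - p/8)/(p + p) = (7*p/8)/((2*p)) = (7*p/8)*(1/(2*p)) = 7/16)
m(f(-3)) + n(Y(10)) = 154 + 7/16 = 2471/16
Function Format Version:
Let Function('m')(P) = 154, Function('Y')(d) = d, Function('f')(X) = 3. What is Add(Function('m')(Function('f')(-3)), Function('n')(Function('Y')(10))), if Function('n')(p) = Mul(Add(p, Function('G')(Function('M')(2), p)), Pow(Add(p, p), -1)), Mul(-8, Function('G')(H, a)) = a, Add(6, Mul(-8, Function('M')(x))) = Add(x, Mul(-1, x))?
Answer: Rational(2471, 16) ≈ 154.44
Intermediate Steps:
Function('M')(x) = Rational(3, 4) (Function('M')(x) = Add(Rational(3, 4), Mul(Rational(-1, 8), Add(x, Mul(-1, x)))) = Add(Rational(3, 4), Mul(Rational(-1, 8), 0)) = Add(Rational(3, 4), 0) = Rational(3, 4))
Function('G')(H, a) = Mul(Rational(-1, 8), a)
Function('n')(p) = Rational(7, 16) (Function('n')(p) = Mul(Add(p, Mul(Rational(-1, 8), p)), Pow(Add(p, p), -1)) = Mul(Mul(Rational(7, 8), p), Pow(Mul(2, p), -1)) = Mul(Mul(Rational(7, 8), p), Mul(Rational(1, 2), Pow(p, -1))) = Rational(7, 16))
Add(Function('m')(Function('f')(-3)), Function('n')(Function('Y')(10))) = Add(154, Rational(7, 16)) = Rational(2471, 16)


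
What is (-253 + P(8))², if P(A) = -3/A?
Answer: 4108729/64 ≈ 64199.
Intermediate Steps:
(-253 + P(8))² = (-253 - 3/8)² = (-2027/8)² = 4108729/64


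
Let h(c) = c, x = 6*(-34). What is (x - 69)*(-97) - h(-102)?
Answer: 26583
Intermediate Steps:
x = -204
(x - 69)*(-97) - h(-102) = (-204 - 69)*(-97) - 1*(-102) = -273*(-97) + 102 = 26481 + 102 = 26583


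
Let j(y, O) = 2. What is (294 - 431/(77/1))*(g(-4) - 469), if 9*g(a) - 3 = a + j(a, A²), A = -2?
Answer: -93713540/693 ≈ -1.3523e+5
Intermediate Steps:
g(a) = 5/9 + a/9 (g(a) = ⅓ + (a + 2)/9 = ⅓ + (2 + a)/9 = ⅓ + (2/9 + a/9) = 5/9 + a/9)
(294 - 431/(77/1))*(g(-4) - 469) = (294 - 431/(77/1))*((5/9 + (⅑)*(-4)) - 469) = (294 - 431/(77*1))*((5/9 - 4/9) - 469) = (294 - 431/77)*(⅑ - 469) = (294 - 431*1/77)*(-4220/9) = (294 - 431/77)*(-4220/9) = (22207/77)*(-4220/9) = -93713540/693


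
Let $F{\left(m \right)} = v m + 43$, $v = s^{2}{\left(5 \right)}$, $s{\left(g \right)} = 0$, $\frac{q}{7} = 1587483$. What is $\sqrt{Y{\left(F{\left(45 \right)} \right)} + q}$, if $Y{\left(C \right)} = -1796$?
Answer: $\sqrt{11110585} \approx 3333.3$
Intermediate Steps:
$q = 11112381$ ($q = 7 \cdot 1587483 = 11112381$)
$v = 0$ ($v = 0^{2} = 0$)
$F{\left(m \right)} = 43$ ($F{\left(m \right)} = 0 m + 43 = 0 + 43 = 43$)
$\sqrt{Y{\left(F{\left(45 \right)} \right)} + q} = \sqrt{-1796 + 11112381} = \sqrt{11110585}$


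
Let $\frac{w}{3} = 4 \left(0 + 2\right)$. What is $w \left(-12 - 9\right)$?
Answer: $-504$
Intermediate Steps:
$w = 24$ ($w = 3 \cdot 4 \left(0 + 2\right) = 3 \cdot 4 \cdot 2 = 3 \cdot 8 = 24$)
$w \left(-12 - 9\right) = 24 \left(-12 - 9\right) = 24 \left(-21\right) = -504$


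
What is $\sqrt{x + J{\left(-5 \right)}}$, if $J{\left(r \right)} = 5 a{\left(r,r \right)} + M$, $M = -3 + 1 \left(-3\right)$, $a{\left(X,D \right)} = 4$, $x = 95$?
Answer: $\sqrt{109} \approx 10.44$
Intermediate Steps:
$M = -6$ ($M = -3 - 3 = -6$)
$J{\left(r \right)} = 14$ ($J{\left(r \right)} = 5 \cdot 4 - 6 = 20 - 6 = 14$)
$\sqrt{x + J{\left(-5 \right)}} = \sqrt{95 + 14} = \sqrt{109}$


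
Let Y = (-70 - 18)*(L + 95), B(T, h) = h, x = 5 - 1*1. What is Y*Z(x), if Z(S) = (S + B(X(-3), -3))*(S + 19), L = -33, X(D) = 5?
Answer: -125488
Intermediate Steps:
x = 4 (x = 5 - 1 = 4)
Z(S) = (-3 + S)*(19 + S) (Z(S) = (S - 3)*(S + 19) = (-3 + S)*(19 + S))
Y = -5456 (Y = (-70 - 18)*(-33 + 95) = -88*62 = -5456)
Y*Z(x) = -5456*(-57 + 4**2 + 16*4) = -5456*(-57 + 16 + 64) = -5456*23 = -125488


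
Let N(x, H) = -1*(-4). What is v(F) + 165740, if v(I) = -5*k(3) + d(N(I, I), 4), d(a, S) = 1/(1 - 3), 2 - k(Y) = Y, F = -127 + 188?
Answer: 331489/2 ≈ 1.6574e+5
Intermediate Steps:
F = 61
k(Y) = 2 - Y
N(x, H) = 4
d(a, S) = -1/2 (d(a, S) = 1/(-2) = -1/2)
v(I) = 9/2 (v(I) = -5*(2 - 1*3) - 1/2 = -5*(2 - 3) - 1/2 = -5*(-1) - 1/2 = 5 - 1/2 = 9/2)
v(F) + 165740 = 9/2 + 165740 = 331489/2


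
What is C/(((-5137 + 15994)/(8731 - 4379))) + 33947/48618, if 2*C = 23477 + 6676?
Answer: 1063445965361/175948542 ≈ 6044.1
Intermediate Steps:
C = 30153/2 (C = (23477 + 6676)/2 = (½)*30153 = 30153/2 ≈ 15077.)
C/(((-5137 + 15994)/(8731 - 4379))) + 33947/48618 = 30153/(2*(((-5137 + 15994)/(8731 - 4379)))) + 33947/48618 = 30153/(2*((10857/4352))) + 33947*(1/48618) = 30153/(2*((10857*(1/4352)))) + 33947/48618 = 30153/(2*(10857/4352)) + 33947/48618 = (30153/2)*(4352/10857) + 33947/48618 = 21870976/3619 + 33947/48618 = 1063445965361/175948542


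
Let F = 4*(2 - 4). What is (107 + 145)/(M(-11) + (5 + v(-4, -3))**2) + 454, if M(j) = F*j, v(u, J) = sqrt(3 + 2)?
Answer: 765529/1678 - 315*sqrt(5)/1678 ≈ 455.80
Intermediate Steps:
F = -8 (F = 4*(-2) = -8)
v(u, J) = sqrt(5)
M(j) = -8*j
(107 + 145)/(M(-11) + (5 + v(-4, -3))**2) + 454 = (107 + 145)/(-8*(-11) + (5 + sqrt(5))**2) + 454 = 252/(88 + (5 + sqrt(5))**2) + 454 = 454 + 252/(88 + (5 + sqrt(5))**2)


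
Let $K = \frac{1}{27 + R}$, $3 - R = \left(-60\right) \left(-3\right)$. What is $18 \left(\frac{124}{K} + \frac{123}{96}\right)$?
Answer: $- \frac{5356431}{16} \approx -3.3478 \cdot 10^{5}$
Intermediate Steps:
$R = -177$ ($R = 3 - \left(-60\right) \left(-3\right) = 3 - 180 = -177$)
$K = - \frac{1}{150}$ ($K = \frac{1}{27 - 177} = \frac{1}{-150} = - \frac{1}{150} \approx -0.0066667$)
$18 \left(\frac{124}{K} + \frac{123}{96}\right) = 18 \left(\frac{124}{- \frac{1}{150}} + \frac{123}{96}\right) = 18 \left(124 \left(-150\right) + 123 \cdot \frac{1}{96}\right) = 18 \left(-18600 + \frac{41}{32}\right) = 18 \left(- \frac{595159}{32}\right) = - \frac{5356431}{16}$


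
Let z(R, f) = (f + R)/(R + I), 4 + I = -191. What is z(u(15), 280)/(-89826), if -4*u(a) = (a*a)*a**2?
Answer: -9901/923501106 ≈ -1.0721e-5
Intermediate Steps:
I = -195 (I = -4 - 191 = -195)
u(a) = -a**4/4 (u(a) = -a*a*a**2/4 = -a**2*a**2/4 = -a**4/4)
z(R, f) = (R + f)/(-195 + R) (z(R, f) = (f + R)/(R - 195) = (R + f)/(-195 + R))
z(u(15), 280)/(-89826) = ((-1/4*15**4 + 280)/(-195 - 1/4*15**4))/(-89826) = ((-1/4*50625 + 280)/(-195 - 1/4*50625))*(-1/89826) = ((-50625/4 + 280)/(-195 - 50625/4))*(-1/89826) = (-49505/4/(-51405/4))*(-1/89826) = -4/51405*(-49505/4)*(-1/89826) = (9901/10281)*(-1/89826) = -9901/923501106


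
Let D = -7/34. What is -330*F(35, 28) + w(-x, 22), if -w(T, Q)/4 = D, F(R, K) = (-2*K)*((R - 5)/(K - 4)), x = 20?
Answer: 392714/17 ≈ 23101.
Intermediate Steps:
F(R, K) = -2*K*(-5 + R)/(-4 + K) (F(R, K) = (-2*K)*((-5 + R)/(-4 + K)) = -2*K*(-5 + R)/(-4 + K))
D = -7/34 (D = -7*1/34 = -7/34 ≈ -0.20588)
w(T, Q) = 14/17 (w(T, Q) = -4*(-7/34) = 14/17)
-330*F(35, 28) + w(-x, 22) = -660*28*(5 - 1*35)/(-4 + 28) + 14/17 = -660*28*(5 - 35)/24 + 14/17 = -660*28*(-30)/24 + 14/17 = -330*(-70) + 14/17 = 23100 + 14/17 = 392714/17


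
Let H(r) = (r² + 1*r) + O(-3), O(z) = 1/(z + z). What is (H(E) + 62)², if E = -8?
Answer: 499849/36 ≈ 13885.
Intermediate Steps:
O(z) = 1/(2*z)
H(r) = -⅙ + r + r² (H(r) = (r² + 1*r) + (½)/(-3) = (r² + r) + (½)*(-⅓) = (r + r²) - ⅙ = -⅙ + r + r²)
(H(E) + 62)² = ((-⅙ - 8 + (-8)²) + 62)² = ((-⅙ - 8 + 64) + 62)² = (335/6 + 62)² = (707/6)² = 499849/36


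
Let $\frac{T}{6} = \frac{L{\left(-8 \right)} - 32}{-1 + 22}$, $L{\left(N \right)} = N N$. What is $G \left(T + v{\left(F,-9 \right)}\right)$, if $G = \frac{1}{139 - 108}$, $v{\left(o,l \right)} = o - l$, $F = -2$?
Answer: $\frac{113}{217} \approx 0.52074$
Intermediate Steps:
$L{\left(N \right)} = N^{2}$
$G = \frac{1}{31} \approx 0.032258$
$T = \frac{64}{7}$ ($T = 6 \frac{\left(-8\right)^{2} - 32}{-1 + 22} = 6 \frac{64 - 32}{21} = 6 \cdot 32 \cdot \frac{1}{21} = 6 \cdot \frac{32}{21} = \frac{64}{7} \approx 9.1429$)
$G \left(T + v{\left(F,-9 \right)}\right) = \frac{\frac{64}{7} - -7}{31} = \frac{\frac{64}{7} + \left(-2 + 9\right)}{31} = \frac{\frac{64}{7} + 7}{31} = \frac{1}{31} \cdot \frac{113}{7} = \frac{113}{217}$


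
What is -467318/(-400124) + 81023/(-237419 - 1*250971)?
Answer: 24476773896/24427070045 ≈ 1.0020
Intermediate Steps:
-467318/(-400124) + 81023/(-237419 - 1*250971) = -467318*(-1/400124) + 81023/(-237419 - 250971) = 233659/200062 + 81023/(-488390) = 233659/200062 + 81023*(-1/488390) = 233659/200062 - 81023/488390 = 24476773896/24427070045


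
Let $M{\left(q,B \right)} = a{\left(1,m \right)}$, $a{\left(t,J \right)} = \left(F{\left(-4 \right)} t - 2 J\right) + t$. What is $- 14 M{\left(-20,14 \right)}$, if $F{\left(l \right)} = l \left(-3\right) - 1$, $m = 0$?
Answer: $-168$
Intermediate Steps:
$F{\left(l \right)} = -1 - 3 l$ ($F{\left(l \right)} = - 3 l - 1 = -1 - 3 l$)
$a{\left(t,J \right)} = - 2 J + 12 t$ ($a{\left(t,J \right)} = \left(\left(-1 - -12\right) t - 2 J\right) + t = \left(\left(-1 + 12\right) t - 2 J\right) + t = \left(11 t - 2 J\right) + t = \left(- 2 J + 11 t\right) + t = - 2 J + 12 t$)
$M{\left(q,B \right)} = 12$ ($M{\left(q,B \right)} = \left(-2\right) 0 + 12 \cdot 1 = 0 + 12 = 12$)
$- 14 M{\left(-20,14 \right)} = \left(-14\right) 12 = -168$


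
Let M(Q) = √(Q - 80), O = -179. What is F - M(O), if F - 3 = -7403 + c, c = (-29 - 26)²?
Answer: -4375 - I*√259 ≈ -4375.0 - 16.093*I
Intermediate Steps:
c = 3025 (c = (-55)² = 3025)
F = -4375 (F = 3 + (-7403 + 3025) = 3 - 4378 = -4375)
M(Q) = √(-80 + Q)
F - M(O) = -4375 - √(-80 - 179) = -4375 - √(-259) = -4375 - I*√259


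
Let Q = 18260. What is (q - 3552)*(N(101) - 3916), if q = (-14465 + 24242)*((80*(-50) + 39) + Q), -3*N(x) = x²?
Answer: -1022807091893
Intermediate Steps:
N(x) = -x²/3
q = 139801323 (q = (-14465 + 24242)*((80*(-50) + 39) + 18260) = 9777*((-4000 + 39) + 18260) = 9777*(-3961 + 18260) = 9777*14299 = 139801323)
(q - 3552)*(N(101) - 3916) = (139801323 - 3552)*(-⅓*101² - 3916) = 139797771*(-⅓*10201 - 3916) = 139797771*(-10201/3 - 3916) = 139797771*(-21949/3) = -1022807091893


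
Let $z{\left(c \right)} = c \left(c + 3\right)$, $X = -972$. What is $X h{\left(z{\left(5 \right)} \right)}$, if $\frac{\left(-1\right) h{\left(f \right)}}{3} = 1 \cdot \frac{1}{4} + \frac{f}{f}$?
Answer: $3645$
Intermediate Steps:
$z{\left(c \right)} = c \left(3 + c\right)$
$h{\left(f \right)} = - \frac{15}{4}$ ($h{\left(f \right)} = - 3 \left(1 \cdot \frac{1}{4} + \frac{f}{f}\right) = - 3 \left(1 \cdot \frac{1}{4} + 1\right) = - 3 \left(\frac{1}{4} + 1\right) = \left(-3\right) \frac{5}{4} = - \frac{15}{4}$)
$X h{\left(z{\left(5 \right)} \right)} = \left(-972\right) \left(- \frac{15}{4}\right) = 3645$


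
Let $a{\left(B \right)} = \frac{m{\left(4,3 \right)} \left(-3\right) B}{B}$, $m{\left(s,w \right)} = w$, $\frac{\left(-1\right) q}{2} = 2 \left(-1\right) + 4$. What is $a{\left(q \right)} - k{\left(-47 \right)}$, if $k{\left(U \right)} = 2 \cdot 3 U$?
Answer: $273$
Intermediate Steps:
$q = -4$ ($q = - 2 \left(2 \left(-1\right) + 4\right) = - 2 \left(-2 + 4\right) = \left(-2\right) 2 = -4$)
$k{\left(U \right)} = 6 U$
$a{\left(B \right)} = -9$ ($a{\left(B \right)} = \frac{3 \left(-3\right) B}{B} = \frac{\left(-9\right) B}{B} = -9$)
$a{\left(q \right)} - k{\left(-47 \right)} = -9 - 6 \left(-47\right) = -9 - -282 = -9 + 282 = 273$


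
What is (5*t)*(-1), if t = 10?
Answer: -50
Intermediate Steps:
(5*t)*(-1) = (5*10)*(-1) = 50*(-1) = -50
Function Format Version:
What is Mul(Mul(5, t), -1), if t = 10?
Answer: -50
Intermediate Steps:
Mul(Mul(5, t), -1) = Mul(Mul(5, 10), -1) = Mul(50, -1) = -50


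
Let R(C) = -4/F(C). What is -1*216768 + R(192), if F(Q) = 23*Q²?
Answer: -45947879425/211968 ≈ -2.1677e+5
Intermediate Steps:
R(C) = -4/(23*C²) (R(C) = -4*1/(23*C²) = -4/(23*C²))
-1*216768 + R(192) = -1*216768 - 4/23/192² = -216768 - 4/23*1/36864 = -216768 - 1/211968 = -45947879425/211968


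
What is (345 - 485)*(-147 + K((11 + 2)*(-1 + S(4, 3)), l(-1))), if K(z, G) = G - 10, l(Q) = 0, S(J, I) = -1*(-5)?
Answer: 21980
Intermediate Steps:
S(J, I) = 5
K(z, G) = -10 + G
(345 - 485)*(-147 + K((11 + 2)*(-1 + S(4, 3)), l(-1))) = (345 - 485)*(-147 + (-10 + 0)) = -140*(-147 - 10) = -140*(-157) = 21980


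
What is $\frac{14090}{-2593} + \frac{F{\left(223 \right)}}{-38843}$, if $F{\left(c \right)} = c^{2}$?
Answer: $- \frac{676245167}{100719899} \approx -6.7141$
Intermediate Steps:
$\frac{14090}{-2593} + \frac{F{\left(223 \right)}}{-38843} = \frac{14090}{-2593} + \frac{223^{2}}{-38843} = 14090 \left(- \frac{1}{2593}\right) + 49729 \left(- \frac{1}{38843}\right) = - \frac{14090}{2593} - \frac{49729}{38843} = - \frac{676245167}{100719899}$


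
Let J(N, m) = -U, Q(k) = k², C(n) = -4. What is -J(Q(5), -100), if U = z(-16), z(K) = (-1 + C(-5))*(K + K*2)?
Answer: 240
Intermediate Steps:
z(K) = -15*K (z(K) = (-1 - 4)*(K + K*2) = -5*(K + 2*K) = -15*K)
U = 240 (U = -15*(-16) = 240)
J(N, m) = -240 (J(N, m) = -1*240 = -240)
-J(Q(5), -100) = -1*(-240) = 240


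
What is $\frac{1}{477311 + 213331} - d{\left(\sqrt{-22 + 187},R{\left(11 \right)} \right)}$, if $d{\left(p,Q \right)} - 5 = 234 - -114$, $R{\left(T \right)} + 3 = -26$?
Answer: $- \frac{243796625}{690642} \approx -353.0$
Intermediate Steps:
$R{\left(T \right)} = -29$ ($R{\left(T \right)} = -3 - 26 = -29$)
$d{\left(p,Q \right)} = 353$ ($d{\left(p,Q \right)} = 5 + \left(234 - -114\right) = 5 + \left(234 + 114\right) = 5 + 348 = 353$)
$\frac{1}{477311 + 213331} - d{\left(\sqrt{-22 + 187},R{\left(11 \right)} \right)} = \frac{1}{477311 + 213331} - 353 = \frac{1}{690642} - 353 = - \frac{243796625}{690642}$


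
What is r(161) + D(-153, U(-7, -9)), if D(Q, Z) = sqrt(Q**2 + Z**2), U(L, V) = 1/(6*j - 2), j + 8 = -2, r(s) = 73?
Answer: 73 + sqrt(89984197)/62 ≈ 226.00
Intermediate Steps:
j = -10 (j = -8 - 2 = -10)
U(L, V) = -1/62 (U(L, V) = 1/(6*(-10) - 2) = 1/(-60 - 2) = 1/(-62) = -1/62)
r(161) + D(-153, U(-7, -9)) = 73 + sqrt((-153)**2 + (-1/62)**2) = 73 + sqrt(23409 + 1/3844) = 73 + sqrt(89984197/3844) = 73 + sqrt(89984197)/62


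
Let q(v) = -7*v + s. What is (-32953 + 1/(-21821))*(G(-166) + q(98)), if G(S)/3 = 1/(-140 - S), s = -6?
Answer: 497511681171/21821 ≈ 2.2800e+7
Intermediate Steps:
q(v) = -6 - 7*v (q(v) = -7*v - 6 = -6 - 7*v)
G(S) = 3/(-140 - S)
(-32953 + 1/(-21821))*(G(-166) + q(98)) = (-32953 + 1/(-21821))*(-3/(140 - 166) + (-6 - 7*98)) = (-32953 - 1/21821)*(-3/(-26) + (-6 - 686)) = -719067414*(-3*(-1/26) - 692)/21821 = -719067414*(3/26 - 692)/21821 = -719067414/21821*(-17989/26) = 497511681171/21821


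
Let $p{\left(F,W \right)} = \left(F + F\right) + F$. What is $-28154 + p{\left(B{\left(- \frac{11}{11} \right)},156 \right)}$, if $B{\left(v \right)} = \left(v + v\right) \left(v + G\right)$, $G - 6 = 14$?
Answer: $-28268$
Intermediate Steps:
$G = 20$ ($G = 6 + 14 = 20$)
$B{\left(v \right)} = 2 v \left(20 + v\right)$ ($B{\left(v \right)} = \left(v + v\right) \left(v + 20\right) = 2 v \left(20 + v\right)$)
$p{\left(F,W \right)} = 3 F$ ($p{\left(F,W \right)} = 2 F + F = 3 F$)
$-28154 + p{\left(B{\left(- \frac{11}{11} \right)},156 \right)} = -28154 + 3 \cdot 2 \left(- \frac{11}{11}\right) \left(20 - \frac{11}{11}\right) = -28154 + 3 \cdot 2 \left(\left(-11\right) \frac{1}{11}\right) \left(20 - 1\right) = -28154 + 3 \cdot 2 \left(-1\right) \left(20 - 1\right) = -28154 + 3 \cdot 2 \left(-1\right) 19 = -28154 + 3 \left(-38\right) = -28154 - 114 = -28268$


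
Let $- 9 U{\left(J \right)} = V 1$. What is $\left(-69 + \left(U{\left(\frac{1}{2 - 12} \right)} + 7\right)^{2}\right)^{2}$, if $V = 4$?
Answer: $\frac{4443664}{6561} \approx 677.28$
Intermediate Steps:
$U{\left(J \right)} = - \frac{4}{9}$ ($U{\left(J \right)} = - \frac{4 \cdot 1}{9} = \left(- \frac{1}{9}\right) 4 = - \frac{4}{9}$)
$\left(-69 + \left(U{\left(\frac{1}{2 - 12} \right)} + 7\right)^{2}\right)^{2} = \left(-69 + \left(- \frac{4}{9} + 7\right)^{2}\right)^{2} = \left(-69 + \left(\frac{59}{9}\right)^{2}\right)^{2} = \left(-69 + \frac{3481}{81}\right)^{2} = \left(- \frac{2108}{81}\right)^{2} = \frac{4443664}{6561}$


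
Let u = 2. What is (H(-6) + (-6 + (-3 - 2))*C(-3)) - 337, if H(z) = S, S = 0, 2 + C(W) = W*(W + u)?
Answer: -348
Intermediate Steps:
C(W) = -2 + W*(2 + W) (C(W) = -2 + W*(W + 2) = -2 + W*(2 + W))
H(z) = 0
(H(-6) + (-6 + (-3 - 2))*C(-3)) - 337 = (0 + (-6 + (-3 - 2))*(-2 + (-3)**2 + 2*(-3))) - 337 = (0 + (-6 - 5)*(-2 + 9 - 6)) - 337 = (0 - 11*1) - 337 = (0 - 11) - 337 = -11 - 337 = -348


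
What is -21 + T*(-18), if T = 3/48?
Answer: -177/8 ≈ -22.125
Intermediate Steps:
T = 1/16 (T = 3*(1/48) = 1/16 ≈ 0.062500)
-21 + T*(-18) = -21 + (1/16)*(-18) = -21 - 9/8 = -177/8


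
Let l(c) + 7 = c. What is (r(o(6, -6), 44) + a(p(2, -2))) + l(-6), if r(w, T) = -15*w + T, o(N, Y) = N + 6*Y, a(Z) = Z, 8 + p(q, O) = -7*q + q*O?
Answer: 455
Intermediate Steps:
l(c) = -7 + c
p(q, O) = -8 - 7*q + O*q (p(q, O) = -8 + (-7*q + q*O) = -8 + (-7*q + O*q) = -8 - 7*q + O*q)
r(w, T) = T - 15*w
(r(o(6, -6), 44) + a(p(2, -2))) + l(-6) = ((44 - 15*(6 + 6*(-6))) + (-8 - 7*2 - 2*2)) + (-7 - 6) = ((44 - 15*(6 - 36)) + (-8 - 14 - 4)) - 13 = ((44 - 15*(-30)) - 26) - 13 = ((44 + 450) - 26) - 13 = (494 - 26) - 13 = 468 - 13 = 455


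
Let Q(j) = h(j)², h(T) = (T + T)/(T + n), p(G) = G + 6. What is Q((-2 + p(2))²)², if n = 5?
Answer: 26873856/2825761 ≈ 9.5103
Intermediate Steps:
p(G) = 6 + G
h(T) = 2*T/(5 + T) (h(T) = (T + T)/(T + 5) = (2*T)/(5 + T) = 2*T/(5 + T))
Q(j) = 4*j²/(5 + j)² (Q(j) = (2*j/(5 + j))² = 4*j²/(5 + j)²)
Q((-2 + p(2))²)² = (4*((-2 + (6 + 2))²)²/(5 + (-2 + (6 + 2))²)²)² = (4*((-2 + 8)²)²/(5 + (-2 + 8)²)²)² = (4*(6²)²/(5 + 6²)²)² = (4*36²/(5 + 36)²)² = (4*1296/41²)² = (4*1296*(1/1681))² = (5184/1681)² = 26873856/2825761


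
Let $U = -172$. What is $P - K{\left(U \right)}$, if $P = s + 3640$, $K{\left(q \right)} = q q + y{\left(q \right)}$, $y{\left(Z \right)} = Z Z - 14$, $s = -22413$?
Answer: $-77927$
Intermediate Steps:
$y{\left(Z \right)} = -14 + Z^{2}$ ($y{\left(Z \right)} = Z^{2} - 14 = -14 + Z^{2}$)
$K{\left(q \right)} = -14 + 2 q^{2}$ ($K{\left(q \right)} = q q + \left(-14 + q^{2}\right) = q^{2} + \left(-14 + q^{2}\right) = -14 + 2 q^{2}$)
$P = -18773$ ($P = -22413 + 3640 = -18773$)
$P - K{\left(U \right)} = -18773 - \left(-14 + 2 \left(-172\right)^{2}\right) = -18773 - \left(-14 + 2 \cdot 29584\right) = -18773 - \left(-14 + 59168\right) = -18773 - 59154 = -77927$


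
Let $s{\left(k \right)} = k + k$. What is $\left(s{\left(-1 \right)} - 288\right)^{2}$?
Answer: $84100$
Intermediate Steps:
$s{\left(k \right)} = 2 k$
$\left(s{\left(-1 \right)} - 288\right)^{2} = \left(2 \left(-1\right) - 288\right)^{2} = \left(-2 - 288\right)^{2} = \left(-290\right)^{2} = 84100$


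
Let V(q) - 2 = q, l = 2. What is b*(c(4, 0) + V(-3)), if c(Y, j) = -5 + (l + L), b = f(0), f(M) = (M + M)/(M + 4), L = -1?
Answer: 0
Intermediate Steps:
V(q) = 2 + q
f(M) = 2*M/(4 + M) (f(M) = (2*M)/(4 + M) = 2*M/(4 + M))
b = 0 (b = 2*0/(4 + 0) = 2*0/4 = 2*0*(¼) = 0)
c(Y, j) = -4 (c(Y, j) = -5 + (2 - 1) = -5 + 1 = -4)
b*(c(4, 0) + V(-3)) = 0*(-4 + (2 - 3)) = 0*(-4 - 1) = 0*(-5) = 0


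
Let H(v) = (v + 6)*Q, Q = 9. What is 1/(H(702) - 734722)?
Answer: -1/728350 ≈ -1.3730e-6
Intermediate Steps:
H(v) = 54 + 9*v (H(v) = (v + 6)*9 = (6 + v)*9 = 54 + 9*v)
1/(H(702) - 734722) = 1/((54 + 9*702) - 734722) = 1/((54 + 6318) - 734722) = 1/(6372 - 734722) = 1/(-728350) = -1/728350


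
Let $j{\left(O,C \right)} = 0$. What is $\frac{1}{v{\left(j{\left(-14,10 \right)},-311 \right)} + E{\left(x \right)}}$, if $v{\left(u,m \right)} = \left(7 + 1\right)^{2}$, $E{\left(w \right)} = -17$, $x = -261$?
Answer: $\frac{1}{47} \approx 0.021277$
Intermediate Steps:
$v{\left(u,m \right)} = 64$ ($v{\left(u,m \right)} = 8^{2} = 64$)
$\frac{1}{v{\left(j{\left(-14,10 \right)},-311 \right)} + E{\left(x \right)}} = \frac{1}{64 - 17} = \frac{1}{47}$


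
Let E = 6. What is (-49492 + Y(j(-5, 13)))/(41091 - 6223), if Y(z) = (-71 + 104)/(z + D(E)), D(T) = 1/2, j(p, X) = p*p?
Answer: -420671/296378 ≈ -1.4194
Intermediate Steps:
j(p, X) = p²
D(T) = ½
Y(z) = 33/(½ + z) (Y(z) = (-71 + 104)/(z + ½) = 33/(½ + z))
(-49492 + Y(j(-5, 13)))/(41091 - 6223) = (-49492 + 66/(1 + 2*(-5)²))/(41091 - 6223) = (-49492 + 66/(1 + 2*25))/34868 = (-49492 + 66/(1 + 50))*(1/34868) = (-49492 + 66/51)*(1/34868) = (-49492 + 66*(1/51))*(1/34868) = (-49492 + 22/17)*(1/34868) = -841342/17*1/34868 = -420671/296378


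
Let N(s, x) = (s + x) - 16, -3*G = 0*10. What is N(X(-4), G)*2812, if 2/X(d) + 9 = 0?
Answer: -410552/9 ≈ -45617.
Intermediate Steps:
X(d) = -2/9 (X(d) = 2/(-9 + 0) = 2/(-9) = 2*(-⅑) = -2/9)
G = 0 (G = -0*10 = -⅓*0 = 0)
N(s, x) = -16 + s + x
N(X(-4), G)*2812 = (-16 - 2/9 + 0)*2812 = -146/9*2812 = -410552/9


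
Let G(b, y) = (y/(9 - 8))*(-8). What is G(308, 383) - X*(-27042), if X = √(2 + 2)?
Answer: 51020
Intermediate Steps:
X = 2 (X = √4 = 2)
G(b, y) = -8*y (G(b, y) = (y/1)*(-8) = (y*1)*(-8) = y*(-8) = -8*y)
G(308, 383) - X*(-27042) = -8*383 - 2*(-27042) = -3064 - 1*(-54084) = -3064 + 54084 = 51020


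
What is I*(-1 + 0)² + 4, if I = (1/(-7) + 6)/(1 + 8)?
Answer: 293/63 ≈ 4.6508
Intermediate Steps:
I = 41/63 (I = (-⅐ + 6)/9 = (41/7)*(⅑) = 41/63 ≈ 0.65079)
I*(-1 + 0)² + 4 = 41*(-1 + 0)²/63 + 4 = (41/63)*(-1)² + 4 = (41/63)*1 + 4 = 41/63 + 4 = 293/63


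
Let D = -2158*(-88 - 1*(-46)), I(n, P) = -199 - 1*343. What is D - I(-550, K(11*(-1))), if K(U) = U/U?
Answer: 91178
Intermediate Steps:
K(U) = 1
I(n, P) = -542 (I(n, P) = -199 - 343 = -542)
D = 90636 (D = -2158*(-88 + 46) = -2158*(-42) = 90636)
D - I(-550, K(11*(-1))) = 90636 - 1*(-542) = 90636 + 542 = 91178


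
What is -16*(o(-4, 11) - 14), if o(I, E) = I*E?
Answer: 928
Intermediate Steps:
o(I, E) = E*I
-16*(o(-4, 11) - 14) = -16*(11*(-4) - 14) = -16*(-44 - 14) = -16*(-58) = 928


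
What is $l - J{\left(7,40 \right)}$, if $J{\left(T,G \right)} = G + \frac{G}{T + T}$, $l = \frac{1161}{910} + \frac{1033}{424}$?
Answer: $- \frac{7551853}{192920} \approx -39.145$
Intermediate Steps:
$l = \frac{716147}{192920}$ ($l = 1161 \cdot \frac{1}{910} + 1033 \cdot \frac{1}{424} = \frac{1161}{910} + \frac{1033}{424} = \frac{716147}{192920} \approx 3.7121$)
$J{\left(T,G \right)} = G + \frac{G}{2 T}$
$l - J{\left(7,40 \right)} = \frac{716147}{192920} - \left(40 + \frac{1}{2} \cdot 40 \cdot \frac{1}{7}\right) = \frac{716147}{192920} - \left(40 + \frac{20}{7}\right) = \frac{716147}{192920} - \frac{300}{7} = - \frac{7551853}{192920}$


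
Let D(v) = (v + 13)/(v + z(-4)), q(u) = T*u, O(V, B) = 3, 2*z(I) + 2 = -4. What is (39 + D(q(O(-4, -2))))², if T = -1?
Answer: 12544/9 ≈ 1393.8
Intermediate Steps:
z(I) = -3 (z(I) = -1 + (½)*(-4) = -1 - 2 = -3)
q(u) = -u
D(v) = (13 + v)/(-3 + v) (D(v) = (v + 13)/(v - 3) = (13 + v)/(-3 + v))
(39 + D(q(O(-4, -2))))² = (39 + (13 - 1*3)/(-3 - 1*3))² = (39 + (13 - 3)/(-3 - 3))² = (39 + 10/(-6))² = (39 - ⅙*10)² = (39 - 5/3)² = (112/3)² = 12544/9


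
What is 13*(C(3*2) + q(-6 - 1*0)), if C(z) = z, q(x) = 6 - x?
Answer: 234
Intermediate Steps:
13*(C(3*2) + q(-6 - 1*0)) = 13*(3*2 + (6 - (-6 - 1*0))) = 13*(6 + (6 - (-6 + 0))) = 13*(6 + (6 - 1*(-6))) = 13*(6 + (6 + 6)) = 13*(6 + 12) = 13*18 = 234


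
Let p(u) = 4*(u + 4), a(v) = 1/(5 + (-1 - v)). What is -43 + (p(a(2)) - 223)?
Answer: -248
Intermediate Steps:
a(v) = 1/(4 - v)
p(u) = 16 + 4*u (p(u) = 4*(4 + u) = 16 + 4*u)
-43 + (p(a(2)) - 223) = -43 + ((16 + 4*(-1/(-4 + 2))) - 223) = -43 + ((16 + 4*(-1/(-2))) - 223) = -43 + ((16 + 4*(-1*(-½))) - 223) = -43 + ((16 + 4*(½)) - 223) = -43 + ((16 + 2) - 223) = -43 + (18 - 223) = -43 - 205 = -248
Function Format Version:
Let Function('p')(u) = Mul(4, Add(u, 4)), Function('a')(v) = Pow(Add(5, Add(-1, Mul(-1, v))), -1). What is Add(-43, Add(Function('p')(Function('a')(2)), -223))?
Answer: -248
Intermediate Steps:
Function('a')(v) = Pow(Add(4, Mul(-1, v)), -1)
Function('p')(u) = Add(16, Mul(4, u)) (Function('p')(u) = Mul(4, Add(4, u)) = Add(16, Mul(4, u)))
Add(-43, Add(Function('p')(Function('a')(2)), -223)) = Add(-43, Add(Add(16, Mul(4, Mul(-1, Pow(Add(-4, 2), -1)))), -223)) = Add(-43, Add(Add(16, Mul(4, Mul(-1, Pow(-2, -1)))), -223)) = Add(-43, Add(Add(16, Mul(4, Mul(-1, Rational(-1, 2)))), -223)) = Add(-43, Add(Add(16, Mul(4, Rational(1, 2))), -223)) = Add(-43, Add(Add(16, 2), -223)) = Add(-43, Add(18, -223)) = Add(-43, -205) = -248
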